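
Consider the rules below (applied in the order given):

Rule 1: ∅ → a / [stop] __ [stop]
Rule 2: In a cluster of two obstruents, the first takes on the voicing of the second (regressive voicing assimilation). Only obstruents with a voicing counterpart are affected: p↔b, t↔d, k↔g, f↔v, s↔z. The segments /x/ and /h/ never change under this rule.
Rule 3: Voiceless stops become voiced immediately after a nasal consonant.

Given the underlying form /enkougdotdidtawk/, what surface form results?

engougadotadidatawk

Rule 1 (stop-cluster a-epenthesis): /g/ and /d/ form a stop–stop cluster, so [a] is inserted between them. /t/ and /d/ form a stop–stop cluster, so [a] is inserted between them. /d/ and /t/ form a stop–stop cluster, so [a] is inserted between them. /enkougdotdidtawk/ → enkougadotadidatawk.
Rule 2 (regressive voicing assimilation): no segment meets the environment; /enkougadotadidatawk/ is unchanged.
Rule 3 (post-nasal voicing): /k/ is a voiceless stop immediately after the nasal /n/, so it voices to [g]. /enkougadotadidatawk/ → engougadotadidatawk.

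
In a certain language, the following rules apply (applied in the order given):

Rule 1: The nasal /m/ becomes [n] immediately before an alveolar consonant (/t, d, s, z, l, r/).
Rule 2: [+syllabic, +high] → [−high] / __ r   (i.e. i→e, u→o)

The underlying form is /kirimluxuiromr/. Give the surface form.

kerinluxueronr

Rule 1 (nasal place assimilation): /m/ precedes the alveolar consonant /l/, so it assimilates in place to [n]. /m/ precedes the alveolar consonant /r/, so it assimilates in place to [n]. /kirimluxuiromr/ → kirinluxuironr.
Rule 2 (pre-rhotic lowering): /i/ is a high vowel immediately before /r/, so it lowers to [e]. /i/ is a high vowel immediately before /r/, so it lowers to [e]. /kirinluxuironr/ → kerinluxueronr.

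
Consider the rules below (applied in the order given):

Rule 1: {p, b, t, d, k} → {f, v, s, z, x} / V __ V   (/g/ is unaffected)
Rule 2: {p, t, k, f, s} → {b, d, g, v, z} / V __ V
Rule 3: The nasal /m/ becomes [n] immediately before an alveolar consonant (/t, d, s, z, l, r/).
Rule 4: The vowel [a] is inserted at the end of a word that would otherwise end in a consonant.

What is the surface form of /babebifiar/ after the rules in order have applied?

baveviviara

Rule 1 (intervocalic spirantization): /b/ is a stop between vowels /a/ and /e/, so it spirantizes to the fricative [v]. /b/ is a stop between vowels /e/ and /i/, so it spirantizes to the fricative [v]. /babebifiar/ → bavevifiar.
Rule 2 (intervocalic voicing): /f/ is a voiceless obstruent between vowels /i/ and /i/, so it voices to [v]. /bavevifiar/ → baveviviar.
Rule 3 (nasal place assimilation): no segment meets the environment; /baveviviar/ is unchanged.
Rule 4 (final a-epenthesis): the form ends in the consonant /r/, so [a] is inserted word-finally. /baveviviar/ → baveviviara.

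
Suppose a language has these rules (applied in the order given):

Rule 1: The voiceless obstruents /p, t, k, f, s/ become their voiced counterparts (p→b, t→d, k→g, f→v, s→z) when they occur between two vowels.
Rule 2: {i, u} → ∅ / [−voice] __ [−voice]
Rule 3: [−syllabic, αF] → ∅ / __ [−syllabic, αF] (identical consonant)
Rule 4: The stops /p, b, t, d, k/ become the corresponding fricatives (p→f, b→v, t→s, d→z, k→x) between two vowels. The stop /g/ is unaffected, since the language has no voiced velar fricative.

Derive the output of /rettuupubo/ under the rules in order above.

Rule 1 (intervocalic voicing): /p/ is a voiceless obstruent between vowels /u/ and /u/, so it voices to [b]. /rettuupubo/ → rettuububo.
Rule 2 (high vowel syncope): no segment meets the environment; /rettuububo/ is unchanged.
Rule 3 (degemination): /tt/ is a geminate; the first /t/ deletes. /rettuububo/ → retuububo.
Rule 4 (intervocalic spirantization): /t/ is a stop between vowels /e/ and /u/, so it spirantizes to the fricative [s]. /b/ is a stop between vowels /u/ and /u/, so it spirantizes to the fricative [v]. /b/ is a stop between vowels /u/ and /o/, so it spirantizes to the fricative [v]. /retuububo/ → resuuvuvo.

resuuvuvo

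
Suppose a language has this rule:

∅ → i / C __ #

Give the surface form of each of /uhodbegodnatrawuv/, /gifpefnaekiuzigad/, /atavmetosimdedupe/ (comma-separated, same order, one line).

uhodbegodnatrawuvi, gifpefnaekiuzigadi, atavmetosimdedupe

/uhodbegodnatrawuv/: the form ends in the consonant /v/, so [i] is inserted word-finally. → [uhodbegodnatrawuvi].
/gifpefnaekiuzigad/: the form ends in the consonant /d/, so [i] is inserted word-finally. → [gifpefnaekiuzigadi].
/atavmetosimdedupe/: the rule's environment is not met; surfaces unchanged as [atavmetosimdedupe].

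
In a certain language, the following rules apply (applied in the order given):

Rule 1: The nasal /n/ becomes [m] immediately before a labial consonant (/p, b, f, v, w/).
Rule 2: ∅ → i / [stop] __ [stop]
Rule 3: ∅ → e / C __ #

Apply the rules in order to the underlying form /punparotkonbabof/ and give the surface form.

Rule 1 (nasal place assimilation): /n/ precedes the labial consonant /p/, so it assimilates in place to [m]. /n/ precedes the labial consonant /b/, so it assimilates in place to [m]. /punparotkonbabof/ → pumparotkombabof.
Rule 2 (stop-cluster i-epenthesis): /t/ and /k/ form a stop–stop cluster, so [i] is inserted between them. /pumparotkombabof/ → pumparotikombabof.
Rule 3 (final e-epenthesis): the form ends in the consonant /f/, so [e] is inserted word-finally. /pumparotikombabof/ → pumparotikombabofe.

pumparotikombabofe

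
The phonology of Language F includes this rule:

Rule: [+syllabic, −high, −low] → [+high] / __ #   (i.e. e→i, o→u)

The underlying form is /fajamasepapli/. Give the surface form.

No segment of /fajamasepapli/ meets the structural description of the rule, so the form surfaces unchanged.

fajamasepapli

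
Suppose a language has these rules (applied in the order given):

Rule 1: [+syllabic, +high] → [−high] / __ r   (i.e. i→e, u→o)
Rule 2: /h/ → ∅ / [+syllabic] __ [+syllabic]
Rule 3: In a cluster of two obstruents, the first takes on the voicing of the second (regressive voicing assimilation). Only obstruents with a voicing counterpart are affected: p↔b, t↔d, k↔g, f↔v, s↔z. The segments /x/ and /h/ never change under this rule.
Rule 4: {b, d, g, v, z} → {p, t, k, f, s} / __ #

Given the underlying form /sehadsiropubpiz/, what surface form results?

Rule 1 (pre-rhotic lowering): /i/ is a high vowel immediately before /r/, so it lowers to [e]. /sehadsiropubpiz/ → sehadseropubpiz.
Rule 2 (intervocalic h-deletion): /h/ occurs between vowels /e/ and /a/, so it deletes. /sehadseropubpiz/ → seadseropubpiz.
Rule 3 (regressive voicing assimilation): /d/ precedes the voiceless obstruent /s/, so it devoices to [t] by assimilation. /b/ precedes the voiceless obstruent /p/, so it devoices to [p] by assimilation. /seadseropubpiz/ → seatseropuppiz.
Rule 4 (final devoicing): /z/ is a voiced obstruent in word-final position, so it devoices to [s]. /seatseropuppiz/ → seatseropuppis.

seatseropuppis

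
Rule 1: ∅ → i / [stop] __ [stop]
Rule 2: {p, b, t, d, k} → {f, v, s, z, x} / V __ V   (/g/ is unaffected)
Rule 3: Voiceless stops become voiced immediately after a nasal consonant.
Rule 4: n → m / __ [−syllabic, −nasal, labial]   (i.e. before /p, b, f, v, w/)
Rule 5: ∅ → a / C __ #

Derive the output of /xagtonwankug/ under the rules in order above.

xagisomwanguga

Rule 1 (stop-cluster i-epenthesis): /g/ and /t/ form a stop–stop cluster, so [i] is inserted between them. /xagtonwankug/ → xagitonwankug.
Rule 2 (intervocalic spirantization): /t/ is a stop between vowels /i/ and /o/, so it spirantizes to the fricative [s]. /xagitonwankug/ → xagisonwankug.
Rule 3 (post-nasal voicing): /k/ is a voiceless stop immediately after the nasal /n/, so it voices to [g]. /xagisonwankug/ → xagisonwangug.
Rule 4 (nasal place assimilation): /n/ precedes the labial consonant /w/, so it assimilates in place to [m]. /xagisonwangug/ → xagisomwangug.
Rule 5 (final a-epenthesis): the form ends in the consonant /g/, so [a] is inserted word-finally. /xagisomwangug/ → xagisomwanguga.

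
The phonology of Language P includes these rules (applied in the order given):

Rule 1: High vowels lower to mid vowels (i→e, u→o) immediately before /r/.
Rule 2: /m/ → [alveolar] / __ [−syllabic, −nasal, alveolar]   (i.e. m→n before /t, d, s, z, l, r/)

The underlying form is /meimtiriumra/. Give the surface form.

meinteriunra

Rule 1 (pre-rhotic lowering): /i/ is a high vowel immediately before /r/, so it lowers to [e]. /meimtiriumra/ → meimteriumra.
Rule 2 (nasal place assimilation): /m/ precedes the alveolar consonant /t/, so it assimilates in place to [n]. /m/ precedes the alveolar consonant /r/, so it assimilates in place to [n]. /meimteriumra/ → meinteriunra.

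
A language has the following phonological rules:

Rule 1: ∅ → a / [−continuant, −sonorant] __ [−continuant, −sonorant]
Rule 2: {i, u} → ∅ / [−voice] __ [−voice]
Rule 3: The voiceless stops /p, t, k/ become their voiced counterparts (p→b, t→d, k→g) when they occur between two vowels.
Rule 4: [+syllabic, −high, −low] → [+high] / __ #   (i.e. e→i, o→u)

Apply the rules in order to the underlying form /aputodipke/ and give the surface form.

Rule 1 (stop-cluster a-epenthesis): /p/ and /k/ form a stop–stop cluster, so [a] is inserted between them. /aputodipke/ → aputodipake.
Rule 2 (high vowel syncope): /u/ is a high vowel flanked by voiceless consonants /p/ and /t/, so it deletes. /aputodipake/ → aptodipake.
Rule 3 (intervocalic voicing): /p/ is a voiceless stop between vowels /i/ and /a/, so it voices to [b]. /k/ is a voiceless stop between vowels /a/ and /e/, so it voices to [g]. /aptodipake/ → aptodibage.
Rule 4 (final vowel raising): /e/ is a mid vowel in word-final position, so it raises to [i]. /aptodibage/ → aptodibagi.

aptodibagi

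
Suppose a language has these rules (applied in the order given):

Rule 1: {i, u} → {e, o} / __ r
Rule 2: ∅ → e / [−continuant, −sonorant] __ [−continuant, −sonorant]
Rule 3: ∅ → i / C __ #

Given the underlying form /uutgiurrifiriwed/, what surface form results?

uutegiorriferiwedi

Rule 1 (pre-rhotic lowering): /u/ is a high vowel immediately before /r/, so it lowers to [o]. /i/ is a high vowel immediately before /r/, so it lowers to [e]. /uutgiurrifiriwed/ → uutgiorriferiwed.
Rule 2 (stop-cluster e-epenthesis): /t/ and /g/ form a stop–stop cluster, so [e] is inserted between them. /uutgiorriferiwed/ → uutegiorriferiwed.
Rule 3 (final i-epenthesis): the form ends in the consonant /d/, so [i] is inserted word-finally. /uutegiorriferiwed/ → uutegiorriferiwedi.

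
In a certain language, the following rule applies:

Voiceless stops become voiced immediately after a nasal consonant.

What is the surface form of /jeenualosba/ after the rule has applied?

No segment of /jeenualosba/ meets the structural description of the rule, so the form surfaces unchanged.

jeenualosba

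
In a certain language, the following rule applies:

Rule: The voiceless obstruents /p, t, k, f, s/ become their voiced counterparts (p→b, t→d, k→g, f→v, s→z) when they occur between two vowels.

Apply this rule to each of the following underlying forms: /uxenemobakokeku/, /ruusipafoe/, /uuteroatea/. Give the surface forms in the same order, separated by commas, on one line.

/uxenemobakokeku/: /k/ is a voiceless obstruent between vowels /a/ and /o/, so it voices to [g]. /k/ is a voiceless obstruent between vowels /o/ and /e/, so it voices to [g]. /k/ is a voiceless obstruent between vowels /e/ and /u/, so it voices to [g]. → [uxenemobagogegu].
/ruusipafoe/: /s/ is a voiceless obstruent between vowels /u/ and /i/, so it voices to [z]. /p/ is a voiceless obstruent between vowels /i/ and /a/, so it voices to [b]. /f/ is a voiceless obstruent between vowels /a/ and /o/, so it voices to [v]. → [ruuzibavoe].
/uuteroatea/: /t/ is a voiceless obstruent between vowels /u/ and /e/, so it voices to [d]. /t/ is a voiceless obstruent between vowels /a/ and /e/, so it voices to [d]. → [uuderoadea].

uxenemobagogegu, ruuzibavoe, uuderoadea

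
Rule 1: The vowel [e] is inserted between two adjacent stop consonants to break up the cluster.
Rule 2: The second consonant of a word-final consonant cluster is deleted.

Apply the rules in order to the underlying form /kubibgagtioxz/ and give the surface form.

Rule 1 (stop-cluster e-epenthesis): /b/ and /g/ form a stop–stop cluster, so [e] is inserted between them. /g/ and /t/ form a stop–stop cluster, so [e] is inserted between them. /kubibgagtioxz/ → kubibegagetioxz.
Rule 2 (final cluster simplification): /z/ is the second consonant of a word-final cluster /xz/, so it deletes. /kubibegagetioxz/ → kubibegagetiox.

kubibegagetiox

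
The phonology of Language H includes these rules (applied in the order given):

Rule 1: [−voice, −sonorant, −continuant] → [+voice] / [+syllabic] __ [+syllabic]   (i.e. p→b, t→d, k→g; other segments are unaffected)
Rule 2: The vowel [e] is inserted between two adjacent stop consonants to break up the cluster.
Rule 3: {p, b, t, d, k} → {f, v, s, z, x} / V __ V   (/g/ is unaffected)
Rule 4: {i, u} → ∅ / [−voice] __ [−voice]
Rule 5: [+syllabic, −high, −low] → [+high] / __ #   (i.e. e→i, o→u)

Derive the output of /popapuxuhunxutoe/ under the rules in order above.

Rule 1 (intervocalic voicing): /p/ is a voiceless stop between vowels /o/ and /a/, so it voices to [b]. /p/ is a voiceless stop between vowels /a/ and /u/, so it voices to [b]. /t/ is a voiceless stop between vowels /u/ and /o/, so it voices to [d]. /popapuxuhunxutoe/ → pobabuxuhunxudoe.
Rule 2 (stop-cluster e-epenthesis): no segment meets the environment; /pobabuxuhunxudoe/ is unchanged.
Rule 3 (intervocalic spirantization): /b/ is a stop between vowels /o/ and /a/, so it spirantizes to the fricative [v]. /b/ is a stop between vowels /a/ and /u/, so it spirantizes to the fricative [v]. /d/ is a stop between vowels /u/ and /o/, so it spirantizes to the fricative [z]. /pobabuxuhunxudoe/ → povavuxuhunxuzoe.
Rule 4 (high vowel syncope): /u/ is a high vowel flanked by voiceless consonants /x/ and /h/, so it deletes. /povavuxuhunxuzoe/ → povavuxhunxuzoe.
Rule 5 (final vowel raising): /e/ is a mid vowel in word-final position, so it raises to [i]. /povavuxhunxuzoe/ → povavuxhunxuzoi.

povavuxhunxuzoi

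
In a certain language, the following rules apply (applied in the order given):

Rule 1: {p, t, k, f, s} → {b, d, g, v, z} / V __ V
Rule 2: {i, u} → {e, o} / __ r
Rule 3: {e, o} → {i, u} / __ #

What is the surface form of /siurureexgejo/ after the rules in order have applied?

siororeexgeju

Rule 1 (intervocalic voicing): no segment meets the environment; /siurureexgejo/ is unchanged.
Rule 2 (pre-rhotic lowering): /u/ is a high vowel immediately before /r/, so it lowers to [o]. /u/ is a high vowel immediately before /r/, so it lowers to [o]. /siurureexgejo/ → siororeexgejo.
Rule 3 (final vowel raising): /o/ is a mid vowel in word-final position, so it raises to [u]. /siororeexgejo/ → siororeexgeju.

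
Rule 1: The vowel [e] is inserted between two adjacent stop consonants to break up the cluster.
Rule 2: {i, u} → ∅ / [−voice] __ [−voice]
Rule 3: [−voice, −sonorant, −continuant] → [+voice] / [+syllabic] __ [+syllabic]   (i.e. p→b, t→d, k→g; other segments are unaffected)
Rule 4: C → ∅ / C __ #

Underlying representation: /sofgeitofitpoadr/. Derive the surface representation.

sofgeidofteboad

Rule 1 (stop-cluster e-epenthesis): /t/ and /p/ form a stop–stop cluster, so [e] is inserted between them. /sofgeitofitpoadr/ → sofgeitofitepoadr.
Rule 2 (high vowel syncope): /i/ is a high vowel flanked by voiceless consonants /f/ and /t/, so it deletes. /sofgeitofitepoadr/ → sofgeitoftepoadr.
Rule 3 (intervocalic voicing): /t/ is a voiceless stop between vowels /i/ and /o/, so it voices to [d]. /p/ is a voiceless stop between vowels /e/ and /o/, so it voices to [b]. /sofgeitoftepoadr/ → sofgeidofteboadr.
Rule 4 (final cluster simplification): /r/ is the second consonant of a word-final cluster /dr/, so it deletes. /sofgeidofteboadr/ → sofgeidofteboad.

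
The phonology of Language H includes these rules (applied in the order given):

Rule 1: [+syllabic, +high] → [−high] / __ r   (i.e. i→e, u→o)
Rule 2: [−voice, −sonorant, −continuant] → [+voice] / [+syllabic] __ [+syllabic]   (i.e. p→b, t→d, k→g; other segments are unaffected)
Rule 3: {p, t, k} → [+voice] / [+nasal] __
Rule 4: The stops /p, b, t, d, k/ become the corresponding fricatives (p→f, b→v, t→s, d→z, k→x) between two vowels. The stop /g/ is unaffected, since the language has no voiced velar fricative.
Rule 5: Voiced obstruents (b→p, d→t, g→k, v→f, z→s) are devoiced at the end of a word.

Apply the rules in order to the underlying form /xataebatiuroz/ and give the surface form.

Rule 1 (pre-rhotic lowering): /u/ is a high vowel immediately before /r/, so it lowers to [o]. /xataebatiuroz/ → xataebatioroz.
Rule 2 (intervocalic voicing): /t/ is a voiceless stop between vowels /a/ and /a/, so it voices to [d]. /t/ is a voiceless stop between vowels /a/ and /i/, so it voices to [d]. /xataebatioroz/ → xadaebadioroz.
Rule 3 (post-nasal voicing): no segment meets the environment; /xadaebadioroz/ is unchanged.
Rule 4 (intervocalic spirantization): /d/ is a stop between vowels /a/ and /a/, so it spirantizes to the fricative [z]. /b/ is a stop between vowels /e/ and /a/, so it spirantizes to the fricative [v]. /d/ is a stop between vowels /a/ and /i/, so it spirantizes to the fricative [z]. /xadaebadioroz/ → xazaevazioroz.
Rule 5 (final devoicing): /z/ is a voiced obstruent in word-final position, so it devoices to [s]. /xazaevazioroz/ → xazaevazioros.

xazaevazioros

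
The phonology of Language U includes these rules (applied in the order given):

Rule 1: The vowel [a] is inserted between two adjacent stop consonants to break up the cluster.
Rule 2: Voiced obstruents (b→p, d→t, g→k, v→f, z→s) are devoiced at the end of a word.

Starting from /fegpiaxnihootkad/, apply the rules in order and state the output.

fegapiaxnihootakat

Rule 1 (stop-cluster a-epenthesis): /g/ and /p/ form a stop–stop cluster, so [a] is inserted between them. /t/ and /k/ form a stop–stop cluster, so [a] is inserted between them. /fegpiaxnihootkad/ → fegapiaxnihootakad.
Rule 2 (final devoicing): /d/ is a voiced obstruent in word-final position, so it devoices to [t]. /fegapiaxnihootakad/ → fegapiaxnihootakat.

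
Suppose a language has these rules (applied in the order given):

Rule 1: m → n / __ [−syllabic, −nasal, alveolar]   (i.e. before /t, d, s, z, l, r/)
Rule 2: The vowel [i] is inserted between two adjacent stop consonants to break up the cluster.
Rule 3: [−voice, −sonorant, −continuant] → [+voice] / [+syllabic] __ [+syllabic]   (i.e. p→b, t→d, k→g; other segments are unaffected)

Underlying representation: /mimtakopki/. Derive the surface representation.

Rule 1 (nasal place assimilation): /m/ precedes the alveolar consonant /t/, so it assimilates in place to [n]. /mimtakopki/ → mintakopki.
Rule 2 (stop-cluster i-epenthesis): /p/ and /k/ form a stop–stop cluster, so [i] is inserted between them. /mintakopki/ → mintakopiki.
Rule 3 (intervocalic voicing): /k/ is a voiceless stop between vowels /a/ and /o/, so it voices to [g]. /p/ is a voiceless stop between vowels /o/ and /i/, so it voices to [b]. /k/ is a voiceless stop between vowels /i/ and /i/, so it voices to [g]. /mintakopiki/ → mintagobigi.

mintagobigi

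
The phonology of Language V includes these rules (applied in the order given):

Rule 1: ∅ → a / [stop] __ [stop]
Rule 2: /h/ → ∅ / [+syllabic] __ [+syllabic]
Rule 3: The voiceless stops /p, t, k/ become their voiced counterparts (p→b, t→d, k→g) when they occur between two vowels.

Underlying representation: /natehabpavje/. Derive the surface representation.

nadeababavje

Rule 1 (stop-cluster a-epenthesis): /b/ and /p/ form a stop–stop cluster, so [a] is inserted between them. /natehabpavje/ → natehabapavje.
Rule 2 (intervocalic h-deletion): /h/ occurs between vowels /e/ and /a/, so it deletes. /natehabapavje/ → nateabapavje.
Rule 3 (intervocalic voicing): /t/ is a voiceless stop between vowels /a/ and /e/, so it voices to [d]. /p/ is a voiceless stop between vowels /a/ and /a/, so it voices to [b]. /nateabapavje/ → nadeababavje.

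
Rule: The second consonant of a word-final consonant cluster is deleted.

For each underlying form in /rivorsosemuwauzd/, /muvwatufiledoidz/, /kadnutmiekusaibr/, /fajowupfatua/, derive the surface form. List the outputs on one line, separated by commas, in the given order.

/rivorsosemuwauzd/: /d/ is the second consonant of a word-final cluster /zd/, so it deletes. → [rivorsosemuwauz].
/muvwatufiledoidz/: /z/ is the second consonant of a word-final cluster /dz/, so it deletes. → [muvwatufiledoid].
/kadnutmiekusaibr/: /r/ is the second consonant of a word-final cluster /br/, so it deletes. → [kadnutmiekusaib].
/fajowupfatua/: the rule's environment is not met; surfaces unchanged as [fajowupfatua].

rivorsosemuwauz, muvwatufiledoid, kadnutmiekusaib, fajowupfatua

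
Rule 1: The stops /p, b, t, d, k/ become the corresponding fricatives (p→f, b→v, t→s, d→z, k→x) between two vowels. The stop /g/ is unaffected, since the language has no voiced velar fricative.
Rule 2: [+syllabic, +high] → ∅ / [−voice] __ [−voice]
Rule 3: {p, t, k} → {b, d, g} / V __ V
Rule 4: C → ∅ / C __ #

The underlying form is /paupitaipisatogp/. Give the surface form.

paufsaifsasog

Rule 1 (intervocalic spirantization): /p/ is a stop between vowels /u/ and /i/, so it spirantizes to the fricative [f]. /t/ is a stop between vowels /i/ and /a/, so it spirantizes to the fricative [s]. /p/ is a stop between vowels /i/ and /i/, so it spirantizes to the fricative [f]. /t/ is a stop between vowels /a/ and /o/, so it spirantizes to the fricative [s]. /paupitaipisatogp/ → paufisaifisasogp.
Rule 2 (high vowel syncope): /i/ is a high vowel flanked by voiceless consonants /f/ and /s/, so it deletes. /i/ is a high vowel flanked by voiceless consonants /f/ and /s/, so it deletes. /paufisaifisasogp/ → paufsaifsasogp.
Rule 3 (intervocalic voicing): no segment meets the environment; /paufsaifsasogp/ is unchanged.
Rule 4 (final cluster simplification): /p/ is the second consonant of a word-final cluster /gp/, so it deletes. /paufsaifsasogp/ → paufsaifsasog.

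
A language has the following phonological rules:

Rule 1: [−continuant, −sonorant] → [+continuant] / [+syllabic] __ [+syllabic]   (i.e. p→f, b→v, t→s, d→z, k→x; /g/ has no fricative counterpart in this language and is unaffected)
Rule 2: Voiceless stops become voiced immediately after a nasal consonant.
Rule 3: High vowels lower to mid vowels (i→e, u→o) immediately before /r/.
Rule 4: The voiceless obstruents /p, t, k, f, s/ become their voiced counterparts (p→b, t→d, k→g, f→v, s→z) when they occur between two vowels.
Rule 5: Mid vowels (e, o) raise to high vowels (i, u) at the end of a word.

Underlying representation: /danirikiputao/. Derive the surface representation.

danerixivuzau

Rule 1 (intervocalic spirantization): /k/ is a stop between vowels /i/ and /i/, so it spirantizes to the fricative [x]. /p/ is a stop between vowels /i/ and /u/, so it spirantizes to the fricative [f]. /t/ is a stop between vowels /u/ and /a/, so it spirantizes to the fricative [s]. /danirikiputao/ → danirixifusao.
Rule 2 (post-nasal voicing): no segment meets the environment; /danirixifusao/ is unchanged.
Rule 3 (pre-rhotic lowering): /i/ is a high vowel immediately before /r/, so it lowers to [e]. /danirixifusao/ → danerixifusao.
Rule 4 (intervocalic voicing): /f/ is a voiceless obstruent between vowels /i/ and /u/, so it voices to [v]. /s/ is a voiceless obstruent between vowels /u/ and /a/, so it voices to [z]. /danerixifusao/ → danerixivuzao.
Rule 5 (final vowel raising): /o/ is a mid vowel in word-final position, so it raises to [u]. /danerixivuzao/ → danerixivuzau.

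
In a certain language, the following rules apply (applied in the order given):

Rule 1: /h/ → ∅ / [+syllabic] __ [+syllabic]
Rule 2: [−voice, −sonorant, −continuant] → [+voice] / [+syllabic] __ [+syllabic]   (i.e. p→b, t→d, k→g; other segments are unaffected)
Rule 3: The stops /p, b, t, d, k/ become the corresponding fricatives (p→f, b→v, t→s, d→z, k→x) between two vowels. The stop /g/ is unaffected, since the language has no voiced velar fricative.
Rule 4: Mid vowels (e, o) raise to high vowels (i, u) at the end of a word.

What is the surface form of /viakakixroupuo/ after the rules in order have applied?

viagagixrouvuu

Rule 1 (intervocalic h-deletion): no segment meets the environment; /viakakixroupuo/ is unchanged.
Rule 2 (intervocalic voicing): /k/ is a voiceless stop between vowels /a/ and /a/, so it voices to [g]. /k/ is a voiceless stop between vowels /a/ and /i/, so it voices to [g]. /p/ is a voiceless stop between vowels /u/ and /u/, so it voices to [b]. /viakakixroupuo/ → viagagixroubuo.
Rule 3 (intervocalic spirantization): /b/ is a stop between vowels /u/ and /u/, so it spirantizes to the fricative [v]. /viagagixroubuo/ → viagagixrouvuo.
Rule 4 (final vowel raising): /o/ is a mid vowel in word-final position, so it raises to [u]. /viagagixrouvuo/ → viagagixrouvuu.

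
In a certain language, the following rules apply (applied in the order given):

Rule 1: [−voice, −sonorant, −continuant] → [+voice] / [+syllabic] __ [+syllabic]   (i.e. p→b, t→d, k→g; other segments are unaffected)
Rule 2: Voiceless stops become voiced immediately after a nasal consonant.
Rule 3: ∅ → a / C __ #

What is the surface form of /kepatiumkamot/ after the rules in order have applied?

kebadiumgamota

Rule 1 (intervocalic voicing): /p/ is a voiceless stop between vowels /e/ and /a/, so it voices to [b]. /t/ is a voiceless stop between vowels /a/ and /i/, so it voices to [d]. /kepatiumkamot/ → kebadiumkamot.
Rule 2 (post-nasal voicing): /k/ is a voiceless stop immediately after the nasal /m/, so it voices to [g]. /kebadiumkamot/ → kebadiumgamot.
Rule 3 (final a-epenthesis): the form ends in the consonant /t/, so [a] is inserted word-finally. /kebadiumgamot/ → kebadiumgamota.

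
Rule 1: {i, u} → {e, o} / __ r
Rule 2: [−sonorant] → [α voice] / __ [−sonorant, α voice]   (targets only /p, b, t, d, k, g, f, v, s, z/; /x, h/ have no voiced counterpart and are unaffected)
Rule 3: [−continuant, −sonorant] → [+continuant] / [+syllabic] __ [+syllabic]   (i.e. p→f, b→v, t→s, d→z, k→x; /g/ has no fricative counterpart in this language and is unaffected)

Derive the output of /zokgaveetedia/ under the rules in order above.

Rule 1 (pre-rhotic lowering): no segment meets the environment; /zokgaveetedia/ is unchanged.
Rule 2 (regressive voicing assimilation): /k/ precedes the voiced obstruent /g/, so it voices to [g] by assimilation. /zokgaveetedia/ → zoggaveetedia.
Rule 3 (intervocalic spirantization): /t/ is a stop between vowels /e/ and /e/, so it spirantizes to the fricative [s]. /d/ is a stop between vowels /e/ and /i/, so it spirantizes to the fricative [z]. /zoggaveetedia/ → zoggaveesezia.

zoggaveesezia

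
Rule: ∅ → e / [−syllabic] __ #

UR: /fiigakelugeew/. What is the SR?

fiigakelugeewe

the form ends in the consonant /w/, so [e] is inserted word-finally.
Surface form: [fiigakelugeewe].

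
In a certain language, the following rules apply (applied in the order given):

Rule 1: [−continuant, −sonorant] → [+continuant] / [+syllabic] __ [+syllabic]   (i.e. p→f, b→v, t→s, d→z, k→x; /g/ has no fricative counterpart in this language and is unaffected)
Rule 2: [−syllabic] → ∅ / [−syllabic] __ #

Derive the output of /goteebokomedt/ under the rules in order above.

goseevoxomed

Rule 1 (intervocalic spirantization): /t/ is a stop between vowels /o/ and /e/, so it spirantizes to the fricative [s]. /b/ is a stop between vowels /e/ and /o/, so it spirantizes to the fricative [v]. /k/ is a stop between vowels /o/ and /o/, so it spirantizes to the fricative [x]. /goteebokomedt/ → goseevoxomedt.
Rule 2 (final cluster simplification): /t/ is the second consonant of a word-final cluster /dt/, so it deletes. /goseevoxomedt/ → goseevoxomed.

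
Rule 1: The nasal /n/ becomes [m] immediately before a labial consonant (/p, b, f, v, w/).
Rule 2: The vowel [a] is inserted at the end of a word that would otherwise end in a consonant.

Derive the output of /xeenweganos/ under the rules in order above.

xeemweganosa

Rule 1 (nasal place assimilation): /n/ precedes the labial consonant /w/, so it assimilates in place to [m]. /xeenweganos/ → xeemweganos.
Rule 2 (final a-epenthesis): the form ends in the consonant /s/, so [a] is inserted word-finally. /xeemweganos/ → xeemweganosa.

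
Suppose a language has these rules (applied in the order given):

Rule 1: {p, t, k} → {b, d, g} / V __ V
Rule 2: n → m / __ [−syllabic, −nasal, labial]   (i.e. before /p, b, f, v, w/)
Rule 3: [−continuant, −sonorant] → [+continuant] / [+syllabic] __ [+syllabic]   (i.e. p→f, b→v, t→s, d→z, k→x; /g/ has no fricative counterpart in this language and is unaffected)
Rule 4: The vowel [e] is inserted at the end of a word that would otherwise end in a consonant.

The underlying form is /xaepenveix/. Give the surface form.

Rule 1 (intervocalic voicing): /p/ is a voiceless stop between vowels /e/ and /e/, so it voices to [b]. /xaepenveix/ → xaebenveix.
Rule 2 (nasal place assimilation): /n/ precedes the labial consonant /v/, so it assimilates in place to [m]. /xaebenveix/ → xaebemveix.
Rule 3 (intervocalic spirantization): /b/ is a stop between vowels /e/ and /e/, so it spirantizes to the fricative [v]. /xaebemveix/ → xaevemveix.
Rule 4 (final e-epenthesis): the form ends in the consonant /x/, so [e] is inserted word-finally. /xaevemveix/ → xaevemveixe.

xaevemveixe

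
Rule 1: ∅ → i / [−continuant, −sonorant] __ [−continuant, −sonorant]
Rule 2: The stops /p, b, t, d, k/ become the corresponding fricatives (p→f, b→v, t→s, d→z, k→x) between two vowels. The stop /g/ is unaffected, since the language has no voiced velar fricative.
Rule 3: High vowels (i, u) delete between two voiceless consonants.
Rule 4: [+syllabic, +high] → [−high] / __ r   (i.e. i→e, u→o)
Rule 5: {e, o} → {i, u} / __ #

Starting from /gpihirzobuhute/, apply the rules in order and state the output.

Rule 1 (stop-cluster i-epenthesis): /g/ and /p/ form a stop–stop cluster, so [i] is inserted between them. /gpihirzobuhute/ → gipihirzobuhute.
Rule 2 (intervocalic spirantization): /p/ is a stop between vowels /i/ and /i/, so it spirantizes to the fricative [f]. /b/ is a stop between vowels /o/ and /u/, so it spirantizes to the fricative [v]. /t/ is a stop between vowels /u/ and /e/, so it spirantizes to the fricative [s]. /gipihirzobuhute/ → gifihirzovuhuse.
Rule 3 (high vowel syncope): /i/ is a high vowel flanked by voiceless consonants /f/ and /h/, so it deletes. /u/ is a high vowel flanked by voiceless consonants /h/ and /s/, so it deletes. /gifihirzovuhuse/ → gifhirzovuhse.
Rule 4 (pre-rhotic lowering): /i/ is a high vowel immediately before /r/, so it lowers to [e]. /gifhirzovuhse/ → gifherzovuhse.
Rule 5 (final vowel raising): /e/ is a mid vowel in word-final position, so it raises to [i]. /gifherzovuhse/ → gifherzovuhsi.

gifherzovuhsi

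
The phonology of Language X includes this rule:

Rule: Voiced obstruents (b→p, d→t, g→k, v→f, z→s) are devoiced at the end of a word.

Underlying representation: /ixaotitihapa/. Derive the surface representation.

No segment of /ixaotitihapa/ meets the structural description of the rule, so the form surfaces unchanged.

ixaotitihapa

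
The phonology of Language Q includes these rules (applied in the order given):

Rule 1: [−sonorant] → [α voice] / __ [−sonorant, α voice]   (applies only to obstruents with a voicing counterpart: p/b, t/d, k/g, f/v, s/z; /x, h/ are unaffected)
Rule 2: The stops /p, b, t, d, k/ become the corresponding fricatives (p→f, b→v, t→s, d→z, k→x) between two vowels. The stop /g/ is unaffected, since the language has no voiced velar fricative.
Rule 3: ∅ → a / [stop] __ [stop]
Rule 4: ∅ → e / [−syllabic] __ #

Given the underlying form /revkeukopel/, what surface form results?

refkeuxofele

Rule 1 (regressive voicing assimilation): /v/ precedes the voiceless obstruent /k/, so it devoices to [f] by assimilation. /revkeukopel/ → refkeukopel.
Rule 2 (intervocalic spirantization): /k/ is a stop between vowels /u/ and /o/, so it spirantizes to the fricative [x]. /p/ is a stop between vowels /o/ and /e/, so it spirantizes to the fricative [f]. /refkeukopel/ → refkeuxofel.
Rule 3 (stop-cluster a-epenthesis): no segment meets the environment; /refkeuxofel/ is unchanged.
Rule 4 (final e-epenthesis): the form ends in the consonant /l/, so [e] is inserted word-finally. /refkeuxofel/ → refkeuxofele.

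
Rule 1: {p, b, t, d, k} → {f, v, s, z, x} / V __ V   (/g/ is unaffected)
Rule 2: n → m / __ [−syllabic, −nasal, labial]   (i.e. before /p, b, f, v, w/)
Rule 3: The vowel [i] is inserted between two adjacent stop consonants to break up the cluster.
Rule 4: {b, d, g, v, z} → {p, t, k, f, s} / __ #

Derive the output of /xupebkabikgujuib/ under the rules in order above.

Rule 1 (intervocalic spirantization): /p/ is a stop between vowels /u/ and /e/, so it spirantizes to the fricative [f]. /b/ is a stop between vowels /a/ and /i/, so it spirantizes to the fricative [v]. /xupebkabikgujuib/ → xufebkavikgujuib.
Rule 2 (nasal place assimilation): no segment meets the environment; /xufebkavikgujuib/ is unchanged.
Rule 3 (stop-cluster i-epenthesis): /b/ and /k/ form a stop–stop cluster, so [i] is inserted between them. /k/ and /g/ form a stop–stop cluster, so [i] is inserted between them. /xufebkavikgujuib/ → xufebikavikigujuib.
Rule 4 (final devoicing): /b/ is a voiced obstruent in word-final position, so it devoices to [p]. /xufebikavikigujuib/ → xufebikavikigujuip.

xufebikavikigujuip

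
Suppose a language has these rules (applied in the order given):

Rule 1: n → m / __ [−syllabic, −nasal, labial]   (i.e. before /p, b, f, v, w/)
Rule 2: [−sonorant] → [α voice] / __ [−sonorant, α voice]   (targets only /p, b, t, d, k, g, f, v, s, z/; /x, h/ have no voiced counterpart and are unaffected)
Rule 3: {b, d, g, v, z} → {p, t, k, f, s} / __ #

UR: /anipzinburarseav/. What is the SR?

Rule 1 (nasal place assimilation): /n/ precedes the labial consonant /b/, so it assimilates in place to [m]. /anipzinburarseav/ → anipzimburarseav.
Rule 2 (regressive voicing assimilation): /p/ precedes the voiced obstruent /z/, so it voices to [b] by assimilation. /anipzimburarseav/ → anibzimburarseav.
Rule 3 (final devoicing): /v/ is a voiced obstruent in word-final position, so it devoices to [f]. /anibzimburarseav/ → anibzimburarseaf.

anibzimburarseaf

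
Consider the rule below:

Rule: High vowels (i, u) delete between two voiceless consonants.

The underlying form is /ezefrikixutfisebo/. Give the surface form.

ezefrikxtfsebo

/i/ is a high vowel flanked by voiceless consonants /k/ and /x/, so it deletes.
/u/ is a high vowel flanked by voiceless consonants /x/ and /t/, so it deletes.
/i/ is a high vowel flanked by voiceless consonants /f/ and /s/, so it deletes.
The other instance of /i/ does not occur in the required environment and remains unchanged.
Surface form: [ezefrikxtfsebo].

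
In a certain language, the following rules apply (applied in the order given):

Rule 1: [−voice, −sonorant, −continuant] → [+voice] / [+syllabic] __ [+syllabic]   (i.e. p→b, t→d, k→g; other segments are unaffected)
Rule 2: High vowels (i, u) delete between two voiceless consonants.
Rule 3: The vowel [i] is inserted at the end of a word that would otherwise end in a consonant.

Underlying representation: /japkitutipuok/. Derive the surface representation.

Rule 1 (intervocalic voicing): /t/ is a voiceless stop between vowels /i/ and /u/, so it voices to [d]. /t/ is a voiceless stop between vowels /u/ and /i/, so it voices to [d]. /p/ is a voiceless stop between vowels /i/ and /u/, so it voices to [b]. /japkitutipuok/ → japkidudibuok.
Rule 2 (high vowel syncope): no segment meets the environment; /japkidudibuok/ is unchanged.
Rule 3 (final i-epenthesis): the form ends in the consonant /k/, so [i] is inserted word-finally. /japkidudibuok/ → japkidudibuoki.

japkidudibuoki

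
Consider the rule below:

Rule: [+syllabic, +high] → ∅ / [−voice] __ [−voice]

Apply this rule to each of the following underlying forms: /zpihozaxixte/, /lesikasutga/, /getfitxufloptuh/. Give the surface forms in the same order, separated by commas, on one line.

zphozaxxte, leskastga, getftxflopth

/zpihozaxixte/: /i/ is a high vowel flanked by voiceless consonants /p/ and /h/, so it deletes. /i/ is a high vowel flanked by voiceless consonants /x/ and /x/, so it deletes. → [zphozaxxte].
/lesikasutga/: /i/ is a high vowel flanked by voiceless consonants /s/ and /k/, so it deletes. /u/ is a high vowel flanked by voiceless consonants /s/ and /t/, so it deletes. → [leskastga].
/getfitxufloptuh/: /i/ is a high vowel flanked by voiceless consonants /f/ and /t/, so it deletes. /u/ is a high vowel flanked by voiceless consonants /x/ and /f/, so it deletes. /u/ is a high vowel flanked by voiceless consonants /t/ and /h/, so it deletes. → [getftxflopth].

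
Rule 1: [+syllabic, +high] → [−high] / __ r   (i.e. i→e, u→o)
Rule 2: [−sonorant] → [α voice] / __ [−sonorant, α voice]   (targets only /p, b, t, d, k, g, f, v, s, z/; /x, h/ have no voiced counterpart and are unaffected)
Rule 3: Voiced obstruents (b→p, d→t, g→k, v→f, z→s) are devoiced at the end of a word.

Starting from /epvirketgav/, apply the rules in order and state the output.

ebverkedgaf

Rule 1 (pre-rhotic lowering): /i/ is a high vowel immediately before /r/, so it lowers to [e]. /epvirketgav/ → epverketgav.
Rule 2 (regressive voicing assimilation): /p/ precedes the voiced obstruent /v/, so it voices to [b] by assimilation. /t/ precedes the voiced obstruent /g/, so it voices to [d] by assimilation. /epverketgav/ → ebverkedgav.
Rule 3 (final devoicing): /v/ is a voiced obstruent in word-final position, so it devoices to [f]. /ebverkedgav/ → ebverkedgaf.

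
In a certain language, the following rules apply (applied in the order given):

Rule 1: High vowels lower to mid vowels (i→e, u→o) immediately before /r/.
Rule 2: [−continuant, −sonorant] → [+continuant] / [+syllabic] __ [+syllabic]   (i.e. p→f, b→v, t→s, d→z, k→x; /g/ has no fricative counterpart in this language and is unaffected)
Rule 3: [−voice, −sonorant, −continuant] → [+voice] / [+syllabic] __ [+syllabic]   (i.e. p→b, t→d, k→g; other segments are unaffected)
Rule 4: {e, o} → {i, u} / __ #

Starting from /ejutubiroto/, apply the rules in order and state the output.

Rule 1 (pre-rhotic lowering): /i/ is a high vowel immediately before /r/, so it lowers to [e]. /ejutubiroto/ → ejutuberoto.
Rule 2 (intervocalic spirantization): /t/ is a stop between vowels /u/ and /u/, so it spirantizes to the fricative [s]. /b/ is a stop between vowels /u/ and /e/, so it spirantizes to the fricative [v]. /t/ is a stop between vowels /o/ and /o/, so it spirantizes to the fricative [s]. /ejutuberoto/ → ejusuveroso.
Rule 3 (intervocalic voicing): no segment meets the environment; /ejusuveroso/ is unchanged.
Rule 4 (final vowel raising): /o/ is a mid vowel in word-final position, so it raises to [u]. /ejusuveroso/ → ejusuverosu.

ejusuverosu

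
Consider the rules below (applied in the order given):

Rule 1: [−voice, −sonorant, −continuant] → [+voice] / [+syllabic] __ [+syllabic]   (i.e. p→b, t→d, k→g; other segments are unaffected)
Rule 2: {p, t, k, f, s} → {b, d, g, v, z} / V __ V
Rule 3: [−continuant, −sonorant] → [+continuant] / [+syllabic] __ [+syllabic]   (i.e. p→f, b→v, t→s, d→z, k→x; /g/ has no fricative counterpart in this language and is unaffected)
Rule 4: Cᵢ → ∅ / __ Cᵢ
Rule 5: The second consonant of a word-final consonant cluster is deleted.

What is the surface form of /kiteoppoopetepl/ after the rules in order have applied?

Rule 1 (intervocalic voicing): /t/ is a voiceless stop between vowels /i/ and /e/, so it voices to [d]. /p/ is a voiceless stop between vowels /o/ and /e/, so it voices to [b]. /t/ is a voiceless stop between vowels /e/ and /e/, so it voices to [d]. /kiteoppoopetepl/ → kideoppoobedepl.
Rule 2 (intervocalic voicing): no segment meets the environment; /kideoppoobedepl/ is unchanged.
Rule 3 (intervocalic spirantization): /d/ is a stop between vowels /i/ and /e/, so it spirantizes to the fricative [z]. /b/ is a stop between vowels /o/ and /e/, so it spirantizes to the fricative [v]. /d/ is a stop between vowels /e/ and /e/, so it spirantizes to the fricative [z]. /kideoppoobedepl/ → kizeoppoovezepl.
Rule 4 (degemination): /pp/ is a geminate; the first /p/ deletes. /kizeoppoovezepl/ → kizeopoovezepl.
Rule 5 (final cluster simplification): /l/ is the second consonant of a word-final cluster /pl/, so it deletes. /kizeopoovezepl/ → kizeopoovezep.

kizeopoovezep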